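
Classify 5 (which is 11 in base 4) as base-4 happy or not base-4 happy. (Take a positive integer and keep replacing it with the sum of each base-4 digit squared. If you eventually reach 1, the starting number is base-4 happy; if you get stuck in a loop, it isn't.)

base-4 happy

5 = (1,1)_4 → 1² + 1² = 1 + 1 = 2
2 = (2)_4 → 2² = 4
4 = (1,0)_4 → 1² + 0² = 1 + 0 = 1  — reached 1.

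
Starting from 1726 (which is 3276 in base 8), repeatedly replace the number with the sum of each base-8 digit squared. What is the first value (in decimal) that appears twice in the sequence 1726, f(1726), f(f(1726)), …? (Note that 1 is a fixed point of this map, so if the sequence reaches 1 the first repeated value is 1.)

20

1726 = (3,2,7,6)_8 → 3² + 2² + 7² + 6² = 98
98 = (1,4,2)_8 → 1² + 4² + 2² = 21
21 = (2,5)_8 → 2² + 5² = 29
29 = (3,5)_8 → 3² + 5² = 34
34 = (4,2)_8 → 4² + 2² = 20
20 = (2,4)_8 → 2² + 4² = 20  — 20 already appeared earlier.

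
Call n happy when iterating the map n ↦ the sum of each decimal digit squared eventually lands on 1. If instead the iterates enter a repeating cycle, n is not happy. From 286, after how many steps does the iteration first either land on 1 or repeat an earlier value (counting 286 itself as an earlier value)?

15

286 → 2² + 8² + 6² = 104
104 → 1² + 0² + 4² = 17
17 → 1² + 7² = 50
50 → 5² + 0² = 25
25 → 2² + 5² = 29
29 → 2² + 9² = 85
85 → 8² + 5² = 89
89 → 8² + 9² = 145
145 → 1² + 4² + 5² = 42
42 → 4² + 2² = 20
20 → 2² + 0² = 4
4 → 4² = 16
16 → 1² + 6² = 37
37 → 3² + 7² = 58
58 → 5² + 8² = 89  — 89 repeats.
That took 15 steps.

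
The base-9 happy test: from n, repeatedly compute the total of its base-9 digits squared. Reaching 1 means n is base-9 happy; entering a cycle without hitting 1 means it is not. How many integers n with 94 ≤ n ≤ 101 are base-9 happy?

94: 94 → 18 → 4 → 16 → 50 → 50  — not base-9 happy
95: 95 → 27 → 9 → 1  — base-9 happy
96: 96 → 38 → 20 → 8 → 64 → 50 → 50  — not base-9 happy
97: 97 → 51 → 61 → 85 → 17 → 65 → 53 → 89 → 65  — not base-9 happy
98: 98 → 66 → 58 → 52 → 74 → 68 → 74  — not base-9 happy
99: 99 → 5 → 25 → 53 → 89 → 65 → 53  — not base-9 happy
100: 100 → 6 → 36 → 16 → 50 → 50  — not base-9 happy
101: 101 → 9 → 1  — base-9 happy
base-9 happy: 95, 101

2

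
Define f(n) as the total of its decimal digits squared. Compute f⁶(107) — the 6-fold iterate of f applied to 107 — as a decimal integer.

145

107 → 50
50 → 25
25 → 29
29 → 85
85 → 89
89 → 145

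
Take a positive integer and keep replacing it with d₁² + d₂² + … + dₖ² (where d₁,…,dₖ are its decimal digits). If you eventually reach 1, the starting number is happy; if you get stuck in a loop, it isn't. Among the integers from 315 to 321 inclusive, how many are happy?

315: 315 → 35 → 34 → 25 → 29 → 85 → 89 → 145 → 42 → 20 → 4 → 16 → 37 → 58 → 89  — not happy
316: 316 → 46 → 52 → 29 → 85 → 89 → 145 → 42 → 20 → 4 → 16 → 37 → 58 → 89  — not happy
317: 317 → 59 → 106 → 37 → 58 → 89 → 145 → 42 → 20 → 4 → 16 → 37  — not happy
318: 318 → 74 → 65 → 61 → 37 → 58 → 89 → 145 → 42 → 20 → 4 → 16 → 37  — not happy
319: 319 → 91 → 82 → 68 → 100 → 1  — happy
320: 320 → 13 → 10 → 1  — happy
321: 321 → 14 → 17 → 50 → 25 → 29 → 85 → 89 → 145 → 42 → 20 → 4 → 16 → 37 → 58 → 89  — not happy
happy: 319, 320

2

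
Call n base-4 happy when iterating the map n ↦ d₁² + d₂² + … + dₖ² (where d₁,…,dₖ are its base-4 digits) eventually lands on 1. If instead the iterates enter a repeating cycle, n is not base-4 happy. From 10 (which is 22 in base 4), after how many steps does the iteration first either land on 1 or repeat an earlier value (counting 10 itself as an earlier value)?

3

10 = (2,2)_4 → 2² + 2² = 8
8 = (2,0)_4 → 2² + 0² = 4
4 = (1,0)_4 → 1² + 0² = 1  — reached 1.
That took 3 steps.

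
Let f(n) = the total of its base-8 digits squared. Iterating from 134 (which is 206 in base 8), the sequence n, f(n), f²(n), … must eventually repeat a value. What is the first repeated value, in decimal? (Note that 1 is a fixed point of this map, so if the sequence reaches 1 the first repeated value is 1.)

134 = (2,0,6)_8 → 2² + 0² + 6² = 40
40 = (5,0)_8 → 5² + 0² = 25
25 = (3,1)_8 → 3² + 1² = 10
10 = (1,2)_8 → 1² + 2² = 5
5 = (5)_8 → 5² = 25  — 25 already appeared earlier.

25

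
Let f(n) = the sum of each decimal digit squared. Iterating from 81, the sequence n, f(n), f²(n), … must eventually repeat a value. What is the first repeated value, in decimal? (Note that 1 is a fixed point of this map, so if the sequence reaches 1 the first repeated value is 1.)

81 → 8² + 1² = 65
65 → 6² + 5² = 61
61 → 6² + 1² = 37
37 → 3² + 7² = 58
58 → 5² + 8² = 89
89 → 8² + 9² = 145
145 → 1² + 4² + 5² = 42
42 → 4² + 2² = 20
20 → 2² + 0² = 4
4 → 4² = 16
16 → 1² + 6² = 37  — 37 already appeared earlier.

37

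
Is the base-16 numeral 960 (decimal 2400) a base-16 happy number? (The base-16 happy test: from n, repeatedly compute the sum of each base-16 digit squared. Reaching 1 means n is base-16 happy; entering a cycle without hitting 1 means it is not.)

2400 = (9,6,0)_16 → 9² + 6² + 0² = 81 + 36 + 0 = 117
117 = (7,5)_16 → 7² + 5² = 49 + 25 = 74
74 = (4,10)_16 → 4² + 10² = 16 + 100 = 116
116 = (7,4)_16 → 7² + 4² = 49 + 16 = 65
65 = (4,1)_16 → 4² + 1² = 16 + 1 = 17
17 = (1,1)_16 → 1² + 1² = 1 + 1 = 2
2 = (2)_16 → 2² = 4
4 = (4)_16 → 4² = 16
16 = (1,0)_16 → 1² + 0² = 1 + 0 = 1  — reached 1.

base-16 happy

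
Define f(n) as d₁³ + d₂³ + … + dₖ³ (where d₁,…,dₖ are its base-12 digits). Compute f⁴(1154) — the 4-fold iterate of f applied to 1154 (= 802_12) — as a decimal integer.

1339

1154 = (8,0,2)_12 → 8³ + 0³ + 2³ = 520
520 = (3,7,4)_12 → 3³ + 7³ + 4³ = 434
434 = (3,0,2)_12 → 3³ + 0³ + 2³ = 35
35 = (2,11)_12 → 2³ + 11³ = 1339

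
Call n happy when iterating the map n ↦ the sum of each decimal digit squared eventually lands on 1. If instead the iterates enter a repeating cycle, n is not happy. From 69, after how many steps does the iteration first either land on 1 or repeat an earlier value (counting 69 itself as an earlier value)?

69 → 6² + 9² = 117
117 → 1² + 1² + 7² = 51
51 → 5² + 1² = 26
26 → 2² + 6² = 40
40 → 4² + 0² = 16
16 → 1² + 6² = 37
37 → 3² + 7² = 58
58 → 5² + 8² = 89
89 → 8² + 9² = 145
145 → 1² + 4² + 5² = 42
42 → 4² + 2² = 20
20 → 2² + 0² = 4
4 → 4² = 16  — 16 repeats.
That took 13 steps.

13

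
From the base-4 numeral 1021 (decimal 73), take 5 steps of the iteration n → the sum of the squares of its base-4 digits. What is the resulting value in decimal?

73 = (1,0,2,1)_4 → 1² + 0² + 2² + 1² = 1 + 0 + 4 + 1 = 6
6 = (1,2)_4 → 1² + 2² = 1 + 4 = 5
5 = (1,1)_4 → 1² + 1² = 1 + 1 = 2
2 = (2)_4 → 2² = 4
4 = (1,0)_4 → 1² + 0² = 1 + 0 = 1

1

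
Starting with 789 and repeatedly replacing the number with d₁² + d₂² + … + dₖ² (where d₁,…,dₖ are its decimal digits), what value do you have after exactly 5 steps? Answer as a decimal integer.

789 → 7² + 8² + 9² = 194
194 → 1² + 9² + 4² = 98
98 → 9² + 8² = 145
145 → 1² + 4² + 5² = 42
42 → 4² + 2² = 20

20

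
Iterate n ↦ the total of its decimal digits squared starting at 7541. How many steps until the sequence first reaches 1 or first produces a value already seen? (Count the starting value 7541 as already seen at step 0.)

7541 → 7² + 5² + 4² + 1² = 49 + 25 + 16 + 1 = 91
91 → 9² + 1² = 81 + 1 = 82
82 → 8² + 2² = 64 + 4 = 68
68 → 6² + 8² = 36 + 64 = 100
100 → 1² + 0² + 0² = 1 + 0 + 0 = 1  — reached 1.
That took 5 steps.

5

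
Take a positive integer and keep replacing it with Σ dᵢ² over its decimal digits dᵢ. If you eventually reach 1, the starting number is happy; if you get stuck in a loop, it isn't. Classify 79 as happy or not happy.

happy

79 → 7² + 9² = 130
130 → 1² + 3² + 0² = 10
10 → 1² + 0² = 1  — reached 1.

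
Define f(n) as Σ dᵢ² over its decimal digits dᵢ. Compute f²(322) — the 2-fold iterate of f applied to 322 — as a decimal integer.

322 → 3² + 2² + 2² = 17
17 → 1² + 7² = 50

50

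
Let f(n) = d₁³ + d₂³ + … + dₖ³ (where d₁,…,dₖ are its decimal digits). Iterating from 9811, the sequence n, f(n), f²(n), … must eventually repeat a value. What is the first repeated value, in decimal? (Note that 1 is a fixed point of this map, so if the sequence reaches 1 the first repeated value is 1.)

9811 → 9³ + 8³ + 1³ + 1³ = 729 + 512 + 1 + 1 = 1243
1243 → 1³ + 2³ + 4³ + 3³ = 1 + 8 + 64 + 27 = 100
100 → 1³ + 0³ + 0³ = 1 + 0 + 0 = 1  — reached the fixed point 1.
1 → 1, so 1 is the first repeated value.

1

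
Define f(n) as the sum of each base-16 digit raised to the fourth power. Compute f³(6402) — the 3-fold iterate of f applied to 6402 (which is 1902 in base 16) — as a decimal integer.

6402 = (1,9,0,2)_16 → 1⁴ + 9⁴ + 0⁴ + 2⁴ = 6578
6578 = (1,9,11,2)_16 → 1⁴ + 9⁴ + 11⁴ + 2⁴ = 21219
21219 = (5,2,14,3)_16 → 5⁴ + 2⁴ + 14⁴ + 3⁴ = 39138

39138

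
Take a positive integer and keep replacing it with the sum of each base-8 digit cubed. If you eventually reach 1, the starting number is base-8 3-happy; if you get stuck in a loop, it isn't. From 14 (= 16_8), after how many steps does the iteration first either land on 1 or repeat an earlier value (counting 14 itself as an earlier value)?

14 = (1,6)_8 → 1³ + 6³ = 217
217 = (3,3,1)_8 → 3³ + 3³ + 1³ = 55
55 = (6,7)_8 → 6³ + 7³ = 559
559 = (1,0,5,7)_8 → 1³ + 0³ + 5³ + 7³ = 469
469 = (7,2,5)_8 → 7³ + 2³ + 5³ = 476
476 = (7,3,4)_8 → 7³ + 3³ + 4³ = 434
434 = (6,6,2)_8 → 6³ + 6³ + 2³ = 440
440 = (6,7,0)_8 → 6³ + 7³ + 0³ = 559  — 559 repeats.
That took 8 steps.

8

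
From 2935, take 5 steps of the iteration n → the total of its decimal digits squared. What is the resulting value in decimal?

89

2935 → 2² + 9² + 3² + 5² = 4 + 81 + 9 + 25 = 119
119 → 1² + 1² + 9² = 1 + 1 + 81 = 83
83 → 8² + 3² = 64 + 9 = 73
73 → 7² + 3² = 49 + 9 = 58
58 → 5² + 8² = 25 + 64 = 89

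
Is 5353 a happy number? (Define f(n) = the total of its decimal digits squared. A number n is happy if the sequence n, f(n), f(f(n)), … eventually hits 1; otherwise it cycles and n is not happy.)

5353 → 5² + 3² + 5² + 3² = 68
68 → 6² + 8² = 100
100 → 1² + 0² + 0² = 1  — reached 1.

happy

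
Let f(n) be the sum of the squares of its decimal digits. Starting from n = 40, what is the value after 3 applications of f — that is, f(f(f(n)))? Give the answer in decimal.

58

40 → 4² + 0² = 16
16 → 1² + 6² = 37
37 → 3² + 7² = 58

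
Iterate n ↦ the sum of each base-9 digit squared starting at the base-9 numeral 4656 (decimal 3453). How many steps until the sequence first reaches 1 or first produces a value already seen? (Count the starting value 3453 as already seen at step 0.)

3453 = (4,6,5,6)_9 → 4² + 6² + 5² + 6² = 16 + 36 + 25 + 36 = 113
113 = (1,3,5)_9 → 1² + 3² + 5² = 1 + 9 + 25 = 35
35 = (3,8)_9 → 3² + 8² = 9 + 64 = 73
73 = (8,1)_9 → 8² + 1² = 64 + 1 = 65
65 = (7,2)_9 → 7² + 2² = 49 + 4 = 53
53 = (5,8)_9 → 5² + 8² = 25 + 64 = 89
89 = (1,0,8)_9 → 1² + 0² + 8² = 1 + 0 + 64 = 65  — 65 repeats.
That took 7 steps.

7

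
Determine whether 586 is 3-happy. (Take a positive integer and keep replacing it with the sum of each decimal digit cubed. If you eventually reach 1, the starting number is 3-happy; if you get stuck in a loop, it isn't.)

not 3-happy

586 → 5³ + 8³ + 6³ = 125 + 512 + 216 = 853
853 → 8³ + 5³ + 3³ = 512 + 125 + 27 = 664
664 → 6³ + 6³ + 4³ = 216 + 216 + 64 = 496
496 → 4³ + 9³ + 6³ = 64 + 729 + 216 = 1009
1009 → 1³ + 0³ + 0³ + 9³ = 1 + 0 + 0 + 729 = 730
730 → 7³ + 3³ + 0³ = 343 + 27 + 0 = 370
370 → 3³ + 7³ + 0³ = 27 + 343 + 0 = 370  — 370 already seen; the sequence cycles without reaching 1.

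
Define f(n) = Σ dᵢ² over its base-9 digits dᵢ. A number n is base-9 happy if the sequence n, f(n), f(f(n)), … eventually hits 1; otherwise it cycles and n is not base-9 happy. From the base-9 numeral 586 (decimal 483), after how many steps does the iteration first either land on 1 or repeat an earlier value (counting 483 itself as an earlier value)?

3

483 = (5,8,6)_9 → 125
125 = (1,4,8)_9 → 81
81 = (1,0,0)_9 → 1  — reached 1.
That took 3 steps.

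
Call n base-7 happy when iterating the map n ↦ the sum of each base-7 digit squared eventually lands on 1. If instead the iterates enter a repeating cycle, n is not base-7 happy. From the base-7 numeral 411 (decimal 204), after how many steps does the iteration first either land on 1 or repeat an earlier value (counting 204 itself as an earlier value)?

204 = (4,1,1)_7 → 4² + 1² + 1² = 18
18 = (2,4)_7 → 2² + 4² = 20
20 = (2,6)_7 → 2² + 6² = 40
40 = (5,5)_7 → 5² + 5² = 50
50 = (1,0,1)_7 → 1² + 0² + 1² = 2
2 = (2)_7 → 2² = 4
4 = (4)_7 → 4² = 16
16 = (2,2)_7 → 2² + 2² = 8
8 = (1,1)_7 → 1² + 1² = 2  — 2 repeats.
That took 9 steps.

9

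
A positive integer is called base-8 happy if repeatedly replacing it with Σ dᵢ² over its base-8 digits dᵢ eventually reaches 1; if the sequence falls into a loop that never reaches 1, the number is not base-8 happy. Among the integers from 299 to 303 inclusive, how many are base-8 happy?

299: 299 → 50 → 40 → 25 → 10 → 5 → 25  (repeats 25)
300: 300 → 57 → 50 → 40 → 25 → 10 → 5 → 25  (repeats 25)
301: 301 → 66 → 5 → 25 → 10 → 5  (repeats 5)
302: 302 → 77 → 27 → 18 → 8 → 1  (reaches 1)
303: 303 → 90 → 14 → 37 → 41 → 26 → 13 → 26  (repeats 26)
base-8 happy: 302

1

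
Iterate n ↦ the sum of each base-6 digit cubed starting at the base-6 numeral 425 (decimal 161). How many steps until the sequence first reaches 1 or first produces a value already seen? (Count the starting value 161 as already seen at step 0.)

7

161 = (4,2,5)_6 → 4³ + 2³ + 5³ = 64 + 8 + 125 = 197
197 = (5,2,5)_6 → 5³ + 2³ + 5³ = 125 + 8 + 125 = 258
258 = (1,1,1,0)_6 → 1³ + 1³ + 1³ + 0³ = 1 + 1 + 1 + 0 = 3
3 = (3)_6 → 3³ = 27
27 = (4,3)_6 → 4³ + 3³ = 64 + 27 = 91
91 = (2,3,1)_6 → 2³ + 3³ + 1³ = 8 + 27 + 1 = 36
36 = (1,0,0)_6 → 1³ + 0³ + 0³ = 1 + 0 + 0 = 1  — reached 1.
That took 7 steps.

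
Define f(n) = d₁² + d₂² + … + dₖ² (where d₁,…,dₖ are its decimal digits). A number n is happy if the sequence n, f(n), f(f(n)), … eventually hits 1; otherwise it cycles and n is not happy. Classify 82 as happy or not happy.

82 → 8² + 2² = 68
68 → 6² + 8² = 100
100 → 1² + 0² + 0² = 1  — reached 1.

happy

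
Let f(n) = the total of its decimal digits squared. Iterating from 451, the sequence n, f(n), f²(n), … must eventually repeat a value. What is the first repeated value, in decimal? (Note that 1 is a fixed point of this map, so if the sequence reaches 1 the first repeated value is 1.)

451 → 4² + 5² + 1² = 42
42 → 4² + 2² = 20
20 → 2² + 0² = 4
4 → 4² = 16
16 → 1² + 6² = 37
37 → 3² + 7² = 58
58 → 5² + 8² = 89
89 → 8² + 9² = 145
145 → 1² + 4² + 5² = 42  — 42 already appeared earlier.

42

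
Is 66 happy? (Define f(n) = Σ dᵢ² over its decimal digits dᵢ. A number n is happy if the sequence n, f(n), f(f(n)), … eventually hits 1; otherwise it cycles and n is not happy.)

66 → 6² + 6² = 36 + 36 = 72
72 → 7² + 2² = 49 + 4 = 53
53 → 5² + 3² = 25 + 9 = 34
34 → 3² + 4² = 9 + 16 = 25
25 → 2² + 5² = 4 + 25 = 29
29 → 2² + 9² = 4 + 81 = 85
85 → 8² + 5² = 64 + 25 = 89
89 → 8² + 9² = 64 + 81 = 145
145 → 1² + 4² + 5² = 1 + 16 + 25 = 42
42 → 4² + 2² = 16 + 4 = 20
20 → 2² + 0² = 4 + 0 = 4
4 → 4² = 16
16 → 1² + 6² = 1 + 36 = 37
37 → 3² + 7² = 9 + 49 = 58
58 → 5² + 8² = 25 + 64 = 89  — 89 already seen; the sequence cycles without reaching 1.

not happy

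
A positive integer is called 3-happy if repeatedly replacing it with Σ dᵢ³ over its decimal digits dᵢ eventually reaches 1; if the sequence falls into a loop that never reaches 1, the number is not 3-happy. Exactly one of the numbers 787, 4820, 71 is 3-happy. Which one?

787

787: 787 → 1198 → 1243 → 100 → 1  — reaches 1 (3-happy)
4820: 4820 → 584 → 701 → 344 → 155 → 251 → 134 → 92 → 737 → 713 → 371 → 371  — repeats 371 (not 3-happy)
71: 71 → 344 → 155 → 251 → 134 → 92 → 737 → 713 → 371 → 371  — repeats 371 (not 3-happy)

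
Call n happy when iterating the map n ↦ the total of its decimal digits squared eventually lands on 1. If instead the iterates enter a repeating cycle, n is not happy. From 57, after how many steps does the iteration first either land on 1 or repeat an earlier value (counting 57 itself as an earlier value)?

12

57 → 5² + 7² = 74
74 → 7² + 4² = 65
65 → 6² + 5² = 61
61 → 6² + 1² = 37
37 → 3² + 7² = 58
58 → 5² + 8² = 89
89 → 8² + 9² = 145
145 → 1² + 4² + 5² = 42
42 → 4² + 2² = 20
20 → 2² + 0² = 4
4 → 4² = 16
16 → 1² + 6² = 37  — 37 repeats.
That took 12 steps.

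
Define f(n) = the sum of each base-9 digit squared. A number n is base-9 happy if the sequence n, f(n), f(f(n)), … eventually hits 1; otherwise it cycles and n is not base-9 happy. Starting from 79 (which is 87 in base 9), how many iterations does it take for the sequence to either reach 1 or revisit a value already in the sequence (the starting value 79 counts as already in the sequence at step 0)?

7

79 = (8,7)_9 → 8² + 7² = 113
113 = (1,3,5)_9 → 1² + 3² + 5² = 35
35 = (3,8)_9 → 3² + 8² = 73
73 = (8,1)_9 → 8² + 1² = 65
65 = (7,2)_9 → 7² + 2² = 53
53 = (5,8)_9 → 5² + 8² = 89
89 = (1,0,8)_9 → 1² + 0² + 8² = 65  — 65 repeats.
That took 7 steps.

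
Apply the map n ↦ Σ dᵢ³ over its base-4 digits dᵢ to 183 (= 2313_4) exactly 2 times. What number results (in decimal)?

81

183 = (2,3,1,3)_4 → 63
63 = (3,3,3)_4 → 81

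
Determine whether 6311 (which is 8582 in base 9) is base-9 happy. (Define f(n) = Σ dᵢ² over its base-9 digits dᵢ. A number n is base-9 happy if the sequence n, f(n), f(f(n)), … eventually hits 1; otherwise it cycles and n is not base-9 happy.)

base-9 happy

6311 = (8,5,8,2)_9 → 8² + 5² + 8² + 2² = 157
157 = (1,8,4)_9 → 1² + 8² + 4² = 81
81 = (1,0,0)_9 → 1² + 0² + 0² = 1  — reached 1.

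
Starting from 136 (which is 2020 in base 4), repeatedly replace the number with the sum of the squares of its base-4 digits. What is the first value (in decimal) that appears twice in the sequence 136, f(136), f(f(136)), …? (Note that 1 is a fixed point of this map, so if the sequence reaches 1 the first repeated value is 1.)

136 = (2,0,2,0)_4 → 8
8 = (2,0)_4 → 4
4 = (1,0)_4 → 1  — reached the fixed point 1.
1 → 1, so 1 is the first repeated value.

1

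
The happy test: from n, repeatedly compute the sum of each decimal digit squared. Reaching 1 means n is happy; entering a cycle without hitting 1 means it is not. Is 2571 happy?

2571 → 79
79 → 130
130 → 10
10 → 1  — reached 1.

happy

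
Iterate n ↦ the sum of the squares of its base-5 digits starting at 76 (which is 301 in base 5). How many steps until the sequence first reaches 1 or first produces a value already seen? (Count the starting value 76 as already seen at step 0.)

76 = (3,0,1)_5 → 10
10 = (2,0)_5 → 4
4 = (4)_5 → 16
16 = (3,1)_5 → 10  — 10 repeats.
That took 4 steps.

4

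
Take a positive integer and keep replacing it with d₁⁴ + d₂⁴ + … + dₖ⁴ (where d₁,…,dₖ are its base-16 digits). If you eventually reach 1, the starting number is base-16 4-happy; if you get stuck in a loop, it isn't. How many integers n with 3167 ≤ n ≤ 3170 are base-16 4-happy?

3

3167: 3167 → 71986 → 6660 → 10257 → 4114 → 18 → 17 → 2 → 16 → 1  — base-16 4-happy
3168: 3168 → 22032 → 1922 → 6513 → 8964 → 353 → 1298 → 642 → 4128 → 17 → 2 → 16 → 1  — base-16 4-happy
3169: 3169 → 22033 → 1923 → 6578 → 21219 → 39138 → 49089 → 86003 → 101588 → 53650 → 35139 → 10994 → 60657 → 109778 → 59314 → 55474 → 47314 → 47314  — not base-16 4-happy
3170: 3170 → 22048 → 1937 → 8963 → 178 → 14657 → 6899 → 60707 → 67074 → 1313 → 642 → 4128 → 17 → 2 → 16 → 1  — base-16 4-happy
base-16 4-happy: 3167, 3168, 3170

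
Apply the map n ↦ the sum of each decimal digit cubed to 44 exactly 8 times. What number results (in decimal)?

44 → 4³ + 4³ = 64 + 64 = 128
128 → 1³ + 2³ + 8³ = 1 + 8 + 512 = 521
521 → 5³ + 2³ + 1³ = 125 + 8 + 1 = 134
134 → 1³ + 3³ + 4³ = 1 + 27 + 64 = 92
92 → 9³ + 2³ = 729 + 8 = 737
737 → 7³ + 3³ + 7³ = 343 + 27 + 343 = 713
713 → 7³ + 1³ + 3³ = 343 + 1 + 27 = 371
371 → 3³ + 7³ + 1³ = 27 + 343 + 1 = 371

371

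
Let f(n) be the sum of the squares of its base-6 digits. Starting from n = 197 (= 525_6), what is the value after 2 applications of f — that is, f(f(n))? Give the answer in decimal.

10

197 = (5,2,5)_6 → 54
54 = (1,3,0)_6 → 10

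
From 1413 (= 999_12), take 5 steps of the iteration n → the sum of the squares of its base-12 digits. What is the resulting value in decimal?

1413 = (9,9,9)_12 → 9² + 9² + 9² = 243
243 = (1,8,3)_12 → 1² + 8² + 3² = 74
74 = (6,2)_12 → 6² + 2² = 40
40 = (3,4)_12 → 3² + 4² = 25
25 = (2,1)_12 → 2² + 1² = 5

5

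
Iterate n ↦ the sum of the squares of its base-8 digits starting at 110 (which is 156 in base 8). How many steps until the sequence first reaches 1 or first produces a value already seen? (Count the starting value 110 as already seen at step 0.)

110 = (1,5,6)_8 → 1² + 5² + 6² = 62
62 = (7,6)_8 → 7² + 6² = 85
85 = (1,2,5)_8 → 1² + 2² + 5² = 30
30 = (3,6)_8 → 3² + 6² = 45
45 = (5,5)_8 → 5² + 5² = 50
50 = (6,2)_8 → 6² + 2² = 40
40 = (5,0)_8 → 5² + 0² = 25
25 = (3,1)_8 → 3² + 1² = 10
10 = (1,2)_8 → 1² + 2² = 5
5 = (5)_8 → 5² = 25  — 25 repeats.
That took 10 steps.

10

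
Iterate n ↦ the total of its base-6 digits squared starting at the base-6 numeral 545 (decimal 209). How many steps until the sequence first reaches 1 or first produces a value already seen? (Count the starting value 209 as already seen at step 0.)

209 = (5,4,5)_6 → 5² + 4² + 5² = 25 + 16 + 25 = 66
66 = (1,5,0)_6 → 1² + 5² + 0² = 1 + 25 + 0 = 26
26 = (4,2)_6 → 4² + 2² = 16 + 4 = 20
20 = (3,2)_6 → 3² + 2² = 9 + 4 = 13
13 = (2,1)_6 → 2² + 1² = 4 + 1 = 5
5 = (5)_6 → 5² = 25
25 = (4,1)_6 → 4² + 1² = 16 + 1 = 17
17 = (2,5)_6 → 2² + 5² = 4 + 25 = 29
29 = (4,5)_6 → 4² + 5² = 16 + 25 = 41
41 = (1,0,5)_6 → 1² + 0² + 5² = 1 + 0 + 25 = 26  — 26 repeats.
That took 10 steps.

10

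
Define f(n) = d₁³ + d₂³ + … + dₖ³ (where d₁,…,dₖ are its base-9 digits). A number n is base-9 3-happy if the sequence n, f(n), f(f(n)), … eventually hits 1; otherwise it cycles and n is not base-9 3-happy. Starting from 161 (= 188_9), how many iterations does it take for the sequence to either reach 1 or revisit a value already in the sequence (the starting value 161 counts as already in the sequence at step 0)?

161 = (1,8,8)_9 → 1³ + 8³ + 8³ = 1 + 512 + 512 = 1025
1025 = (1,3,5,8)_9 → 1³ + 3³ + 5³ + 8³ = 1 + 27 + 125 + 512 = 665
665 = (8,1,8)_9 → 8³ + 1³ + 8³ = 512 + 1 + 512 = 1025  — 1025 repeats.
That took 3 steps.

3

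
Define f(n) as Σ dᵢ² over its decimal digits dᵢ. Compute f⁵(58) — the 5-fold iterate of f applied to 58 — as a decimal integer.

58 → 5² + 8² = 25 + 64 = 89
89 → 8² + 9² = 64 + 81 = 145
145 → 1² + 4² + 5² = 1 + 16 + 25 = 42
42 → 4² + 2² = 16 + 4 = 20
20 → 2² + 0² = 4 + 0 = 4

4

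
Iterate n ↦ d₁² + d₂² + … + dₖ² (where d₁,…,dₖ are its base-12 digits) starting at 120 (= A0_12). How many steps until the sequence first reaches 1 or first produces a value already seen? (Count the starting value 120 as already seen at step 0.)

3

120 = (10,0)_12 → 10² + 0² = 100
100 = (8,4)_12 → 8² + 4² = 80
80 = (6,8)_12 → 6² + 8² = 100  — 100 repeats.
That took 3 steps.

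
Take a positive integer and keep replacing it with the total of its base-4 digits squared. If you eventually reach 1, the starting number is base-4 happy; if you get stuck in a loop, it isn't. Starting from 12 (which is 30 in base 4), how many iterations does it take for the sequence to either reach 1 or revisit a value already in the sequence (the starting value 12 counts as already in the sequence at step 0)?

5

12 = (3,0)_4 → 3² + 0² = 9
9 = (2,1)_4 → 2² + 1² = 5
5 = (1,1)_4 → 1² + 1² = 2
2 = (2)_4 → 2² = 4
4 = (1,0)_4 → 1² + 0² = 1  — reached 1.
That took 5 steps.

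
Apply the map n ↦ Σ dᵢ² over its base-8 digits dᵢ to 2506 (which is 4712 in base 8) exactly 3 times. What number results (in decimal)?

2506 = (4,7,1,2)_8 → 4² + 7² + 1² + 2² = 70
70 = (1,0,6)_8 → 1² + 0² + 6² = 37
37 = (4,5)_8 → 4² + 5² = 41

41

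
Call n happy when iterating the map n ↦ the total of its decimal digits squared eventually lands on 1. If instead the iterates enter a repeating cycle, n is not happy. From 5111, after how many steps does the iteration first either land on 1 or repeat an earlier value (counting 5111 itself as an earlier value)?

5111 → 5² + 1² + 1² + 1² = 25 + 1 + 1 + 1 = 28
28 → 2² + 8² = 4 + 64 = 68
68 → 6² + 8² = 36 + 64 = 100
100 → 1² + 0² + 0² = 1 + 0 + 0 = 1  — reached 1.
That took 4 steps.

4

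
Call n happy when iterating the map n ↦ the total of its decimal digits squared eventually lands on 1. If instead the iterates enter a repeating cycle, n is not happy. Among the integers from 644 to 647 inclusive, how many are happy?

644: 644 → 68 → 100 → 1  (reaches 1)
645: 645 → 77 → 98 → 145 → 42 → 20 → 4 → 16 → 37 → 58 → 89 → 145  (repeats 145)
646: 646 → 88 → 128 → 69 → 117 → 51 → 26 → 40 → 16 → 37 → 58 → 89 → 145 → 42 → 20 → 4 → 16  (repeats 16)
647: 647 → 101 → 2 → 4 → 16 → 37 → 58 → 89 → 145 → 42 → 20 → 4  (repeats 4)
happy: 644

1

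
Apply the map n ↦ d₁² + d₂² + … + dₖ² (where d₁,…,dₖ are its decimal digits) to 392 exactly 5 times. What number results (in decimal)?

1

392 → 3² + 9² + 2² = 9 + 81 + 4 = 94
94 → 9² + 4² = 81 + 16 = 97
97 → 9² + 7² = 81 + 49 = 130
130 → 1² + 3² + 0² = 1 + 9 + 0 = 10
10 → 1² + 0² = 1 + 0 = 1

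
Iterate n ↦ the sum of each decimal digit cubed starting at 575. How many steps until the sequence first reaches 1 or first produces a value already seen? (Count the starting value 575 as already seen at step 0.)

9

575 → 5³ + 7³ + 5³ = 125 + 343 + 125 = 593
593 → 5³ + 9³ + 3³ = 125 + 729 + 27 = 881
881 → 8³ + 8³ + 1³ = 512 + 512 + 1 = 1025
1025 → 1³ + 0³ + 2³ + 5³ = 1 + 0 + 8 + 125 = 134
134 → 1³ + 3³ + 4³ = 1 + 27 + 64 = 92
92 → 9³ + 2³ = 729 + 8 = 737
737 → 7³ + 3³ + 7³ = 343 + 27 + 343 = 713
713 → 7³ + 1³ + 3³ = 343 + 1 + 27 = 371
371 → 3³ + 7³ + 1³ = 27 + 343 + 1 = 371  — 371 repeats.
That took 9 steps.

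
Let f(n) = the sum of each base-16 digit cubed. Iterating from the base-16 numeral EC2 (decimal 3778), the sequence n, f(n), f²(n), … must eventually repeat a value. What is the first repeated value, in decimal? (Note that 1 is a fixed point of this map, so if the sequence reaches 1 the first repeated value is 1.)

1

3778 = (14,12,2)_16 → 14³ + 12³ + 2³ = 2744 + 1728 + 8 = 4480
4480 = (1,1,8,0)_16 → 1³ + 1³ + 8³ + 0³ = 1 + 1 + 512 + 0 = 514
514 = (2,0,2)_16 → 2³ + 0³ + 2³ = 8 + 0 + 8 = 16
16 = (1,0)_16 → 1³ + 0³ = 1 + 0 = 1  — reached the fixed point 1.
1 → 1, so 1 is the first repeated value.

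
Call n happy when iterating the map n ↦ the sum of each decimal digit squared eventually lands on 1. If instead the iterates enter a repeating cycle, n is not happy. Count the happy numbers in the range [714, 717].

1

714: 714 → 66 → 72 → 53 → 34 → 25 → 29 → 85 → 89 → 145 → 42 → 20 → 4 → 16 → 37 → 58 → 89  — not happy
715: 715 → 75 → 74 → 65 → 61 → 37 → 58 → 89 → 145 → 42 → 20 → 4 → 16 → 37  — not happy
716: 716 → 86 → 100 → 1  — happy
717: 717 → 99 → 162 → 41 → 17 → 50 → 25 → 29 → 85 → 89 → 145 → 42 → 20 → 4 → 16 → 37 → 58 → 89  — not happy
happy: 716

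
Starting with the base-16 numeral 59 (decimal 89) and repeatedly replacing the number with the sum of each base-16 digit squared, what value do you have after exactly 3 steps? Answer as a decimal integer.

128

89 = (5,9)_16 → 5² + 9² = 25 + 81 = 106
106 = (6,10)_16 → 6² + 10² = 36 + 100 = 136
136 = (8,8)_16 → 8² + 8² = 64 + 64 = 128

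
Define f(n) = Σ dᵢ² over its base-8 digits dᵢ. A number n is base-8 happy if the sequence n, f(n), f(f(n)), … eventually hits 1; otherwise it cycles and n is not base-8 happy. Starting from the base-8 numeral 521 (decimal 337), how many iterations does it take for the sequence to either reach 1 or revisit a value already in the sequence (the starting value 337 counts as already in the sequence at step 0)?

8

337 = (5,2,1)_8 → 5² + 2² + 1² = 25 + 4 + 1 = 30
30 = (3,6)_8 → 3² + 6² = 9 + 36 = 45
45 = (5,5)_8 → 5² + 5² = 25 + 25 = 50
50 = (6,2)_8 → 6² + 2² = 36 + 4 = 40
40 = (5,0)_8 → 5² + 0² = 25 + 0 = 25
25 = (3,1)_8 → 3² + 1² = 9 + 1 = 10
10 = (1,2)_8 → 1² + 2² = 1 + 4 = 5
5 = (5)_8 → 5² = 25  — 25 repeats.
That took 8 steps.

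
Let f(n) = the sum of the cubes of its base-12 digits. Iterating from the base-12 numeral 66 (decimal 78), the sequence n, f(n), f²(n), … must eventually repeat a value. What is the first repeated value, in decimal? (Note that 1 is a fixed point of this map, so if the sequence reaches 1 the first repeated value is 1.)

1

78 = (6,6)_12 → 6³ + 6³ = 432
432 = (3,0,0)_12 → 3³ + 0³ + 0³ = 27
27 = (2,3)_12 → 2³ + 3³ = 35
35 = (2,11)_12 → 2³ + 11³ = 1339
1339 = (9,3,7)_12 → 9³ + 3³ + 7³ = 1099
1099 = (7,7,7)_12 → 7³ + 7³ + 7³ = 1029
1029 = (7,1,9)_12 → 7³ + 1³ + 9³ = 1073
1073 = (7,5,5)_12 → 7³ + 5³ + 5³ = 593
593 = (4,1,5)_12 → 4³ + 1³ + 5³ = 190
190 = (1,3,10)_12 → 1³ + 3³ + 10³ = 1028
1028 = (7,1,8)_12 → 7³ + 1³ + 8³ = 856
856 = (5,11,4)_12 → 5³ + 11³ + 4³ = 1520
1520 = (10,6,8)_12 → 10³ + 6³ + 8³ = 1728
1728 = (1,0,0,0)_12 → 1³ + 0³ + 0³ + 0³ = 1  — reached the fixed point 1.
1 → 1, so 1 is the first repeated value.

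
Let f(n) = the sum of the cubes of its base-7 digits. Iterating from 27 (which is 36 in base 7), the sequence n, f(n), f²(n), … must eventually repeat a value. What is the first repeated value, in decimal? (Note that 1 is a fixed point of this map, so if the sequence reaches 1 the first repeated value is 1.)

27 = (3,6)_7 → 3³ + 6³ = 243
243 = (4,6,5)_7 → 4³ + 6³ + 5³ = 405
405 = (1,1,1,6)_7 → 1³ + 1³ + 1³ + 6³ = 219
219 = (4,3,2)_7 → 4³ + 3³ + 2³ = 99
99 = (2,0,1)_7 → 2³ + 0³ + 1³ = 9
9 = (1,2)_7 → 1³ + 2³ = 9  — 9 already appeared earlier.

9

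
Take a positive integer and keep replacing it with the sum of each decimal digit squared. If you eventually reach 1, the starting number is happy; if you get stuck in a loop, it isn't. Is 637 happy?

637 → 6² + 3² + 7² = 94
94 → 9² + 4² = 97
97 → 9² + 7² = 130
130 → 1² + 3² + 0² = 10
10 → 1² + 0² = 1  — reached 1.

happy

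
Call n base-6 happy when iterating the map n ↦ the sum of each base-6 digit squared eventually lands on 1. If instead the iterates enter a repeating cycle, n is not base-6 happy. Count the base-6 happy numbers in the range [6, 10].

1

6: 6 → 1  (reaches 1)
7: 7 → 2 → 4 → 16 → 20 → 13 → 5 → 25 → 17 → 29 → 41 → 26 → 20  (repeats 20)
8: 8 → 5 → 25 → 17 → 29 → 41 → 26 → 20 → 13 → 5  (repeats 5)
9: 9 → 10 → 17 → 29 → 41 → 26 → 20 → 13 → 5 → 25 → 17  (repeats 17)
10: 10 → 17 → 29 → 41 → 26 → 20 → 13 → 5 → 25 → 17  (repeats 17)
base-6 happy: 6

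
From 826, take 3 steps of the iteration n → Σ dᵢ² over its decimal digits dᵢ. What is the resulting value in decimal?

50

826 → 8² + 2² + 6² = 104
104 → 1² + 0² + 4² = 17
17 → 1² + 7² = 50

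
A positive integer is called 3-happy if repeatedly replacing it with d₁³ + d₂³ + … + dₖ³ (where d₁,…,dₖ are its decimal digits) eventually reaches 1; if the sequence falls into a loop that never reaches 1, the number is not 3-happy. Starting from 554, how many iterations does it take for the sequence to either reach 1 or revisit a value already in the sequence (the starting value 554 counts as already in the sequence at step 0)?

6

554 → 5³ + 5³ + 4³ = 125 + 125 + 64 = 314
314 → 3³ + 1³ + 4³ = 27 + 1 + 64 = 92
92 → 9³ + 2³ = 729 + 8 = 737
737 → 7³ + 3³ + 7³ = 343 + 27 + 343 = 713
713 → 7³ + 1³ + 3³ = 343 + 1 + 27 = 371
371 → 3³ + 7³ + 1³ = 27 + 343 + 1 = 371  — 371 repeats.
That took 6 steps.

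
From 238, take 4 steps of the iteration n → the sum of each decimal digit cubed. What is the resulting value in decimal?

238 → 2³ + 3³ + 8³ = 8 + 27 + 512 = 547
547 → 5³ + 4³ + 7³ = 125 + 64 + 343 = 532
532 → 5³ + 3³ + 2³ = 125 + 27 + 8 = 160
160 → 1³ + 6³ + 0³ = 1 + 216 + 0 = 217

217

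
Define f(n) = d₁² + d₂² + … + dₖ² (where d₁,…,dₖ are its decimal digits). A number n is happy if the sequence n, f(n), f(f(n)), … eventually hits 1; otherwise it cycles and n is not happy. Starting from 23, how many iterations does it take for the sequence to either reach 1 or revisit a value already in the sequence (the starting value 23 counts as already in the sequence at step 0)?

23 → 2² + 3² = 4 + 9 = 13
13 → 1² + 3² = 1 + 9 = 10
10 → 1² + 0² = 1 + 0 = 1  — reached 1.
That took 3 steps.

3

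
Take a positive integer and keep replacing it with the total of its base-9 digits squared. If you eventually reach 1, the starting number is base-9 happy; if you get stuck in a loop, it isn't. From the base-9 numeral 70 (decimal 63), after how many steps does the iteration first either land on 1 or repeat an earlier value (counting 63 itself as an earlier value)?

3

63 = (7,0)_9 → 7² + 0² = 49
49 = (5,4)_9 → 5² + 4² = 41
41 = (4,5)_9 → 4² + 5² = 41  — 41 repeats.
That took 3 steps.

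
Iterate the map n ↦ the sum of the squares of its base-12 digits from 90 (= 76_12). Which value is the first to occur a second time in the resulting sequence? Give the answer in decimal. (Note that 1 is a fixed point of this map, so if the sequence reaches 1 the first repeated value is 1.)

90 = (7,6)_12 → 7² + 6² = 49 + 36 = 85
85 = (7,1)_12 → 7² + 1² = 49 + 1 = 50
50 = (4,2)_12 → 4² + 2² = 16 + 4 = 20
20 = (1,8)_12 → 1² + 8² = 1 + 64 = 65
65 = (5,5)_12 → 5² + 5² = 25 + 25 = 50  — 50 already appeared earlier.

50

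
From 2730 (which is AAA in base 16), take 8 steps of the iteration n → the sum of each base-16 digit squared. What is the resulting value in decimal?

2730 = (10,10,10)_16 → 10² + 10² + 10² = 300
300 = (1,2,12)_16 → 1² + 2² + 12² = 149
149 = (9,5)_16 → 9² + 5² = 106
106 = (6,10)_16 → 6² + 10² = 136
136 = (8,8)_16 → 8² + 8² = 128
128 = (8,0)_16 → 8² + 0² = 64
64 = (4,0)_16 → 4² + 0² = 16
16 = (1,0)_16 → 1² + 0² = 1

1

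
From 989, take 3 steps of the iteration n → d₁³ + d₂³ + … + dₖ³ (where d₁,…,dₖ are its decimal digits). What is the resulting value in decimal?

371

989 → 9³ + 8³ + 9³ = 729 + 512 + 729 = 1970
1970 → 1³ + 9³ + 7³ + 0³ = 1 + 729 + 343 + 0 = 1073
1073 → 1³ + 0³ + 7³ + 3³ = 1 + 0 + 343 + 27 = 371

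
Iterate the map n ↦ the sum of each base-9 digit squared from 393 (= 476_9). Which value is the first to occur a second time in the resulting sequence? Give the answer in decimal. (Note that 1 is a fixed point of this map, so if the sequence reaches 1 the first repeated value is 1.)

1

393 = (4,7,6)_9 → 101
101 = (1,2,2)_9 → 9
9 = (1,0)_9 → 1  — reached the fixed point 1.
1 → 1, so 1 is the first repeated value.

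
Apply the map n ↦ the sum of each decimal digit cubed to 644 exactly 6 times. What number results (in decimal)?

644 → 6³ + 4³ + 4³ = 344
344 → 3³ + 4³ + 4³ = 155
155 → 1³ + 5³ + 5³ = 251
251 → 2³ + 5³ + 1³ = 134
134 → 1³ + 3³ + 4³ = 92
92 → 9³ + 2³ = 737

737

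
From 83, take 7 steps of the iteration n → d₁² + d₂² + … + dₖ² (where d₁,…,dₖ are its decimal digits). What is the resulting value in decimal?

4

83 → 8² + 3² = 64 + 9 = 73
73 → 7² + 3² = 49 + 9 = 58
58 → 5² + 8² = 25 + 64 = 89
89 → 8² + 9² = 64 + 81 = 145
145 → 1² + 4² + 5² = 1 + 16 + 25 = 42
42 → 4² + 2² = 16 + 4 = 20
20 → 2² + 0² = 4 + 0 = 4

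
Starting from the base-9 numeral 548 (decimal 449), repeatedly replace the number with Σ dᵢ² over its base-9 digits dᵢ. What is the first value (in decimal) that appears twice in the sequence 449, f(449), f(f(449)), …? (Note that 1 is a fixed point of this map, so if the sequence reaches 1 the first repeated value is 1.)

449 = (5,4,8)_9 → 5² + 4² + 8² = 105
105 = (1,2,6)_9 → 1² + 2² + 6² = 41
41 = (4,5)_9 → 4² + 5² = 41  — 41 already appeared earlier.

41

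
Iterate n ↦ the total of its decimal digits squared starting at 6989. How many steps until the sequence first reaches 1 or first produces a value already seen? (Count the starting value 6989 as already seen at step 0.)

6989 → 6² + 9² + 8² + 9² = 36 + 81 + 64 + 81 = 262
262 → 2² + 6² + 2² = 4 + 36 + 4 = 44
44 → 4² + 4² = 16 + 16 = 32
32 → 3² + 2² = 9 + 4 = 13
13 → 1² + 3² = 1 + 9 = 10
10 → 1² + 0² = 1 + 0 = 1  — reached 1.
That took 6 steps.

6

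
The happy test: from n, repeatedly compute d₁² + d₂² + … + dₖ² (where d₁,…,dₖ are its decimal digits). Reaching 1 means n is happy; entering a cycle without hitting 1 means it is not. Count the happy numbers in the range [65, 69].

65: 65 → 61 → 37 → 58 → 89 → 145 → 42 → 20 → 4 → 16 → 37  (repeats 37)
66: 66 → 72 → 53 → 34 → 25 → 29 → 85 → 89 → 145 → 42 → 20 → 4 → 16 → 37 → 58 → 89  (repeats 89)
67: 67 → 85 → 89 → 145 → 42 → 20 → 4 → 16 → 37 → 58 → 89  (repeats 89)
68: 68 → 100 → 1  (reaches 1)
69: 69 → 117 → 51 → 26 → 40 → 16 → 37 → 58 → 89 → 145 → 42 → 20 → 4 → 16  (repeats 16)
happy: 68

1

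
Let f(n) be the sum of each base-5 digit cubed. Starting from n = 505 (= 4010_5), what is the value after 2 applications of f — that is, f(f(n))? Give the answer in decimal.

35

505 = (4,0,1,0)_5 → 4³ + 0³ + 1³ + 0³ = 65
65 = (2,3,0)_5 → 2³ + 3³ + 0³ = 35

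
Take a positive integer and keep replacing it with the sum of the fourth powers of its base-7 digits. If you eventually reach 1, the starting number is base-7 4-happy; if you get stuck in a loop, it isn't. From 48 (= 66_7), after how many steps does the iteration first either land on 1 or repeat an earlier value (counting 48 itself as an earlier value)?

13

48 = (6,6)_7 → 2592
2592 = (1,0,3,6,2)_7 → 1394
1394 = (4,0,3,1)_7 → 338
338 = (6,6,2)_7 → 2608
2608 = (1,0,4,1,4)_7 → 514
514 = (1,3,3,3)_7 → 244
244 = (4,6,6)_7 → 2848
2848 = (1,1,2,0,6)_7 → 1314
1314 = (3,5,5,5)_7 → 1956
1956 = (5,4,6,3)_7 → 2258
2258 = (6,4,0,4)_7 → 1808
1808 = (5,1,6,2)_7 → 1938
1938 = (5,4,3,6)_7 → 2258  — 2258 repeats.
That took 13 steps.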